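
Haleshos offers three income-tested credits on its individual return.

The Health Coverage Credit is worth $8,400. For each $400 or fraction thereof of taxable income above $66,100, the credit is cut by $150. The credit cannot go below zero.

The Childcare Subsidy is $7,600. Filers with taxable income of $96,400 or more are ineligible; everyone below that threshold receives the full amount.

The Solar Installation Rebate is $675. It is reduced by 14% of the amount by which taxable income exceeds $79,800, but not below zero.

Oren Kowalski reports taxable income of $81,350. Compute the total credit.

Health Coverage Credit: income exceeds $66,100 by $15,250, which is 39 full-or-partial $400 increments; reduction = 39 × $150 = $5,850, leaving $2,550.
Childcare Subsidy: $81,350 is below the $96,400 cutoff, so the full $7,600 applies.
Solar Installation Rebate: 14% of the $1,550 excess over $79,800 is $217; credit = $675 − $217 = $458.
Total: $2,550 + $7,600 + $458 = $10,608.

$10,608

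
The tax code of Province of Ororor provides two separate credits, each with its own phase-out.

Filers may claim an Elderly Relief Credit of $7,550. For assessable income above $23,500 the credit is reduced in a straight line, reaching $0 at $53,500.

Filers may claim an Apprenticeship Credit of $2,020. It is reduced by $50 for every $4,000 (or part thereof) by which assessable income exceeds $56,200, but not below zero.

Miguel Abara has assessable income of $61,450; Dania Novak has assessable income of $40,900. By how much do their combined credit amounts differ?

$3,271

Miguel ($61,450): Elderly Relief Credit: $61,450 is at or above $53,500, so the credit is $0. Apprenticeship Credit: income exceeds $56,200 by $5,250, which is 2 full-or-partial $4,000 increments; reduction = 2 × $50 = $100, leaving $1,920. total $0 + $1,920 = $1,920
Dania ($40,900): Elderly Relief Credit: $40,900 is $17,400 into a $30,000 phase-out range, leaving 12,600/30,000 of the credit: $7,550 × 12,600/30,000 = $3,171. Apprenticeship Credit: $40,900 is at or below the $56,200 threshold, so the full $2,020 applies. total $3,171 + $2,020 = $5,191
Difference: |$1,920 − $5,191| = $3,271.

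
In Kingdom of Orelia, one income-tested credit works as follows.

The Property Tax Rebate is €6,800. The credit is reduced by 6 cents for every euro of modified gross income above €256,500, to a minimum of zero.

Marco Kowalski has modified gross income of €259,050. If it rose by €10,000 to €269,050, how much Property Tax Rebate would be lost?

€600

At €259,050 — 6% of the €2,550 excess over €256,500 is €153; credit = €6,800 − €153 = €6,647.
At €269,050 — 6% of the €12,550 excess over €256,500 is €753; credit = €6,800 − €753 = €6,047.
Lost: €6,647 − €6,047 = €600.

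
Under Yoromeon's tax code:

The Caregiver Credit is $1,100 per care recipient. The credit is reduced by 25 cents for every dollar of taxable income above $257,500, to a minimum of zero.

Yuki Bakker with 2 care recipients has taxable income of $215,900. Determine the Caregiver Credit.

$2,200

Caregiver Credit: base = 2 × $1,100 = $2,200. $215,900 is at or below the $257,500 threshold, so the full $2,200 applies.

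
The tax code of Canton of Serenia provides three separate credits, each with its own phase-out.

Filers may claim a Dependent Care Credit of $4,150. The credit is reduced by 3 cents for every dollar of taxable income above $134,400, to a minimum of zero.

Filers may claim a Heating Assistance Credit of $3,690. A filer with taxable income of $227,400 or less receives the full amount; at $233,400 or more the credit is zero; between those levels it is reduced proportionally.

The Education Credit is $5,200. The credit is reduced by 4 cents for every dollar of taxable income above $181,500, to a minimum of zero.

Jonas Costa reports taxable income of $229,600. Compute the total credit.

$6,907

Dependent Care Credit: 3% of the $95,200 excess over $134,400 is $2,856; credit = $4,150 − $2,856 = $1,294.
Heating Assistance Credit: $229,600 is $2,200 into a $6,000 phase-out range, leaving 3,800/6,000 of the credit: $3,690 × 3,800/6,000 = $2,337.
Education Credit: 4% of the $48,100 excess over $181,500 is $1,924; credit = $5,200 − $1,924 = $3,276.
Total: $1,294 + $2,337 + $3,276 = $6,907.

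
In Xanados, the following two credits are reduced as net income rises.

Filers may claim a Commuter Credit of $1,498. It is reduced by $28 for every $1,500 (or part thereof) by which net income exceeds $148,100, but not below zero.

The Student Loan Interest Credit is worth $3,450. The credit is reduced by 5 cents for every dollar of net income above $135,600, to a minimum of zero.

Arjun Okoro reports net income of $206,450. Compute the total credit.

$406

Commuter Credit: income exceeds $148,100 by $58,350, which is 39 full-or-partial $1,500 increments; reduction = 39 × $28 = $1,092, leaving $406.
Student Loan Interest Credit: 5% of the $70,850 excess over $135,600 is $3,542.50 ≥ base, so the credit is $0.
Total: $406 + $0 = $406.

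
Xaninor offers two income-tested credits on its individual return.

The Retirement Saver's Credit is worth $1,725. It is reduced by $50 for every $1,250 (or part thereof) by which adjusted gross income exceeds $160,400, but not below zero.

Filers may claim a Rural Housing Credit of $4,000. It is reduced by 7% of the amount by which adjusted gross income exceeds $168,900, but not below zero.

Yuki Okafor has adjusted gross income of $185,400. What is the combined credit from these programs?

$3,570

Retirement Saver's Credit: income exceeds $160,400 by $25,000, which is 20 full-or-partial $1,250 increments; reduction = 20 × $50 = $1,000, leaving $725.
Rural Housing Credit: 7% of the $16,500 excess over $168,900 is $1,155; credit = $4,000 − $1,155 = $2,845.
Total: $725 + $2,845 = $3,570.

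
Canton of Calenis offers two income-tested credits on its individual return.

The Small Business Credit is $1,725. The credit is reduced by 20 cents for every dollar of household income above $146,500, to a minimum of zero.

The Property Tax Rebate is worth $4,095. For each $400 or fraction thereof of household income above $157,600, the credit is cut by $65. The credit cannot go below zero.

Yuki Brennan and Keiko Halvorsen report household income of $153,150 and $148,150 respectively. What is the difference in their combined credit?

Yuki ($153,150): Small Business Credit: 20% of the $6,650 excess over $146,500 is $1,330; credit = $1,725 − $1,330 = $395. Property Tax Rebate: $153,150 is at or below the $157,600 threshold, so the full $4,095 applies. total $395 + $4,095 = $4,490
Keiko ($148,150): Small Business Credit: 20% of the $1,650 excess over $146,500 is $330; credit = $1,725 − $330 = $1,395. Property Tax Rebate: $148,150 is at or below the $157,600 threshold, so the full $4,095 applies. total $1,395 + $4,095 = $5,490
Difference: |$4,490 − $5,490| = $1,000.

$1,000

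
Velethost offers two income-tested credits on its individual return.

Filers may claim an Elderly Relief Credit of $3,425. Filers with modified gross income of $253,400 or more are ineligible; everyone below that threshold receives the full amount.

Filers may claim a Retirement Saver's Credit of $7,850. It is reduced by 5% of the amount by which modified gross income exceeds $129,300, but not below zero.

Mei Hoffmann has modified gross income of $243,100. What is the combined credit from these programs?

Elderly Relief Credit: $243,100 is below the $253,400 cutoff, so the full $3,425 applies.
Retirement Saver's Credit: 5% of the $113,800 excess over $129,300 is $5,690; credit = $7,850 − $5,690 = $2,160.
Total: $3,425 + $2,160 = $5,585.

$5,585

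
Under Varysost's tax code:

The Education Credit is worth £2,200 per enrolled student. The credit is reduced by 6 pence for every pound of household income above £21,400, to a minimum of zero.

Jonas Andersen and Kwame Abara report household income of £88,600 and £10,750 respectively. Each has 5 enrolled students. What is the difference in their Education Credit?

Jonas (£88,600): Education Credit: base = 5 × £2,200 = £11,000. 6% of the £67,200 excess over £21,400 is £4,032; credit = £11,000 − £4,032 = £6,968.
Kwame (£10,750): Education Credit: base = 5 × £2,200 = £11,000. £10,750 is at or below the £21,400 threshold, so the full £11,000 applies.
Difference: |£6,968 − £11,000| = £4,032.

£4,032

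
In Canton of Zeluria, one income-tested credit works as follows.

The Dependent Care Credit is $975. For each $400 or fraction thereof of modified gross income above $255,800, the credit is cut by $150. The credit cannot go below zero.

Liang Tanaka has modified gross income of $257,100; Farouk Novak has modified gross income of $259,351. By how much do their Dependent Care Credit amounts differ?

$375

Liang ($257,100): Dependent Care Credit: income exceeds $255,800 by $1,300, which is 4 full-or-partial $400 increments; reduction = 4 × $150 = $600, leaving $375.
Farouk ($259,351): Dependent Care Credit: income exceeds $255,800 by $3,551 → 9 increments × $150 = $1,350 ≥ base, so the credit is $0.
Difference: |$375 − $0| = $375.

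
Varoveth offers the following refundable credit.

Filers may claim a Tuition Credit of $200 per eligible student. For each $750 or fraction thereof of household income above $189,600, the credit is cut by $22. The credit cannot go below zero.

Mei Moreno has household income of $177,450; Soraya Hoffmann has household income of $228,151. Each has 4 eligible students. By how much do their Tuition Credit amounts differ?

$800

Mei ($177,450): Tuition Credit: base = 4 × $200 = $800. $177,450 is at or below the $189,600 threshold, so the full $800 applies.
Soraya ($228,151): Tuition Credit: base = 4 × $200 = $800. income exceeds $189,600 by $38,551 → 52 increments × $22 = $1,144 ≥ base, so the credit is $0.
Difference: |$800 − $0| = $800.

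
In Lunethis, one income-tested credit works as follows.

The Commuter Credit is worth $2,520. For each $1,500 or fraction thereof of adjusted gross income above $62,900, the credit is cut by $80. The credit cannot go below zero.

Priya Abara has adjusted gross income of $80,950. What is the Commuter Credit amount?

Commuter Credit: income exceeds $62,900 by $18,050, which is 13 full-or-partial $1,500 increments; reduction = 13 × $80 = $1,040, leaving $1,480.

$1,480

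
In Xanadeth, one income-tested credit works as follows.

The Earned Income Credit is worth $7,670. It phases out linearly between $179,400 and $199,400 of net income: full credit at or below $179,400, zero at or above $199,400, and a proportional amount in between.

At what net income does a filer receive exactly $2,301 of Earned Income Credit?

$193,400

$2,301 is 2,301/7,670 of the full $7,670, so 5,369/7,670 of the $20,000 range has been used: income = $179,400 + $20,000 × 5,369/7,670 = $193,400.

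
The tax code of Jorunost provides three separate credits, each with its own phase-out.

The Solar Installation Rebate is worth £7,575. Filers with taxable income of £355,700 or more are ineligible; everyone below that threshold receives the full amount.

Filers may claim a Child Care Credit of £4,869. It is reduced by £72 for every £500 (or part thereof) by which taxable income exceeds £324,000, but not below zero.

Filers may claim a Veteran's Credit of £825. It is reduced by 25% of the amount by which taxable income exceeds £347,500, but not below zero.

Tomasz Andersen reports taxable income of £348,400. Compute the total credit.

£9,516

Solar Installation Rebate: £348,400 is below the £355,700 cutoff, so the full £7,575 applies.
Child Care Credit: income exceeds £324,000 by £24,400, which is 49 full-or-partial £500 increments; reduction = 49 × £72 = £3,528, leaving £1,341.
Veteran's Credit: 25% of the £900 excess over £347,500 is £225; credit = £825 − £225 = £600.
Total: £7,575 + £1,341 + £600 = £9,516.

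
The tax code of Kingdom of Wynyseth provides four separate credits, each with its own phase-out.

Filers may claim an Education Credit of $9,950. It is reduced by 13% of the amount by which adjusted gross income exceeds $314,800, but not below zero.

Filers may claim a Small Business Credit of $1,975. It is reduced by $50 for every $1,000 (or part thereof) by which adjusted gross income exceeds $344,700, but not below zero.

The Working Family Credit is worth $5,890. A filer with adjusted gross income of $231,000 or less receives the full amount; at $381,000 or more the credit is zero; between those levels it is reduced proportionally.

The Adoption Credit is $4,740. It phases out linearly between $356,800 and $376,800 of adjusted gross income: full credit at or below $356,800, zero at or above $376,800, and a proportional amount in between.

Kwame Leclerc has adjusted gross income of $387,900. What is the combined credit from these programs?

Education Credit: 13% of the $73,100 excess over $314,800 is $9,503; credit = $9,950 − $9,503 = $447.
Small Business Credit: income exceeds $344,700 by $43,200 → 44 increments × $50 = $2,200 ≥ base, so the credit is $0.
Working Family Credit: $387,900 is at or above $381,000, so the credit is $0.
Adoption Credit: $387,900 is at or above $376,800, so the credit is $0.
Total: $447 + $0 + $0 + $0 = $447.

$447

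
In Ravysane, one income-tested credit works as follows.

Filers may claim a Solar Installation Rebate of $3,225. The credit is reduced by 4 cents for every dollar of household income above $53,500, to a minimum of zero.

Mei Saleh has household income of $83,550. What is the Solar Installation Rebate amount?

$2,023

Solar Installation Rebate: 4% of the $30,050 excess over $53,500 is $1,202; credit = $3,225 − $1,202 = $2,023.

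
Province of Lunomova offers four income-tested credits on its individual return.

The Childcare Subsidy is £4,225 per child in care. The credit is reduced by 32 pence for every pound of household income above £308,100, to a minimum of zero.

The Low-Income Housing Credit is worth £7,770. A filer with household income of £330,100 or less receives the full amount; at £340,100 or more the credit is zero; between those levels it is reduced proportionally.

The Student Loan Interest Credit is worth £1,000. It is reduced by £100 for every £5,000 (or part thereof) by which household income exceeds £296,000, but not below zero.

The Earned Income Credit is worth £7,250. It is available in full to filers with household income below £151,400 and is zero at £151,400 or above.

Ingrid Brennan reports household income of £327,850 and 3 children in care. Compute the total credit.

£14,425

Childcare Subsidy: base = 3 × £4,225 = £12,675. 32% of the £19,750 excess over £308,100 is £6,320; credit = £12,675 − £6,320 = £6,355.
Low-Income Housing Credit: £327,850 is at or below the £330,100 threshold, so the full £7,770 applies.
Student Loan Interest Credit: income exceeds £296,000 by £31,850, which is 7 full-or-partial £5,000 increments; reduction = 7 × £100 = £700, leaving £300.
Earned Income Credit: £327,850 meets or exceeds the £151,400 cutoff, so the credit is £0.
Total: £6,355 + £7,770 + £300 + £0 = £14,425.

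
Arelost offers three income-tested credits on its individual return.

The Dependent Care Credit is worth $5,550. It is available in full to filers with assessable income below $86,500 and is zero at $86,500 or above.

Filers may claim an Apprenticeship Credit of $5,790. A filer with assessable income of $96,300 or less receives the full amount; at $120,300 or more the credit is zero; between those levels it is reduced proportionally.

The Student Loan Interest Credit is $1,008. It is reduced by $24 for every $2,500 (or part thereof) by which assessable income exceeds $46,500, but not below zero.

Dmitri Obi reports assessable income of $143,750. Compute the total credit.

$72

Dependent Care Credit: $143,750 meets or exceeds the $86,500 cutoff, so the credit is $0.
Apprenticeship Credit: $143,750 is at or above $120,300, so the credit is $0.
Student Loan Interest Credit: income exceeds $46,500 by $97,250, which is 39 full-or-partial $2,500 increments; reduction = 39 × $24 = $936, leaving $72.
Total: $0 + $0 + $72 = $72.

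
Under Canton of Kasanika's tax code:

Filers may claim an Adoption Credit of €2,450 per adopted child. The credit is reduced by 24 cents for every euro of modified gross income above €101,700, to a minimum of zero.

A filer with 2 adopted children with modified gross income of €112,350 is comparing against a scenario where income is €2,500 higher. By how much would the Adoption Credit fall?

€600

At €112,350 — base = 2 × €2,450 = €4,900. 24% of the €10,650 excess over €101,700 is €2,556; credit = €4,900 − €2,556 = €2,344.
At €114,850 — base = 2 × €2,450 = €4,900. 24% of the €13,150 excess over €101,700 is €3,156; credit = €4,900 − €3,156 = €1,744.
Lost: €2,344 − €1,744 = €600.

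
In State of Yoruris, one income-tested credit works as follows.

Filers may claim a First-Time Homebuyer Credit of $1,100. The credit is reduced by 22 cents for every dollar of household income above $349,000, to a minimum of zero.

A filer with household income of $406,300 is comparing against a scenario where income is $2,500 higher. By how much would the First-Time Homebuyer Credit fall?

At $406,300 — 22% of the $57,300 excess over $349,000 is $12,606 ≥ base, so the credit is $0.
At $408,800 — 22% of the $59,800 excess over $349,000 is $13,156 ≥ base, so the credit is $0.
Lost: $0 − $0 = $0.

$0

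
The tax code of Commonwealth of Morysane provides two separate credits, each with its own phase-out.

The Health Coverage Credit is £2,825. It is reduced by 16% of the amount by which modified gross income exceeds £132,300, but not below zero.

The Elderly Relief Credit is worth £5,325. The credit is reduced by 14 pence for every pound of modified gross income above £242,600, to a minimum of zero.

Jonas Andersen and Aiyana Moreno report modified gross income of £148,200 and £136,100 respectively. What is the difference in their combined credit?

£1,936

Jonas (£148,200): Health Coverage Credit: 16% of the £15,900 excess over £132,300 is £2,544; credit = £2,825 − £2,544 = £281. Elderly Relief Credit: £148,200 is at or below the £242,600 threshold, so the full £5,325 applies. total £281 + £5,325 = £5,606
Aiyana (£136,100): Health Coverage Credit: 16% of the £3,800 excess over £132,300 is £608; credit = £2,825 − £608 = £2,217. Elderly Relief Credit: £136,100 is at or below the £242,600 threshold, so the full £5,325 applies. total £2,217 + £5,325 = £7,542
Difference: |£5,606 − £7,542| = £1,936.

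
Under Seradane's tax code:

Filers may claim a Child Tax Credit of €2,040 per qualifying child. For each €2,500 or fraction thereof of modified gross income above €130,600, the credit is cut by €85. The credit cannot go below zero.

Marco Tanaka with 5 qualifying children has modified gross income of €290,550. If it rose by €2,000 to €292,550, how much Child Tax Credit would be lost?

At €290,550 — base = 5 × €2,040 = €10,200. income exceeds €130,600 by €159,950, which is 64 full-or-partial €2,500 increments; reduction = 64 × €85 = €5,440, leaving €4,760.
At €292,550 — base = 5 × €2,040 = €10,200. income exceeds €130,600 by €161,950, which is 65 full-or-partial €2,500 increments; reduction = 65 × €85 = €5,525, leaving €4,675.
Lost: €4,760 − €4,675 = €85.

€85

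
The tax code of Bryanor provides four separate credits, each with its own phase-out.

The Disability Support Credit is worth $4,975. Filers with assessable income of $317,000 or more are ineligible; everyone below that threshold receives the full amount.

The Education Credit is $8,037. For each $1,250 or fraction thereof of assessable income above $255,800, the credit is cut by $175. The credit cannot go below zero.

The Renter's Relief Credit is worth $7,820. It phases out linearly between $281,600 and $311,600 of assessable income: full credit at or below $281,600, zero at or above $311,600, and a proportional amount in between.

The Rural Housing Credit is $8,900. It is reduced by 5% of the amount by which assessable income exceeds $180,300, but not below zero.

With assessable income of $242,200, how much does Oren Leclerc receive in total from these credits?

Disability Support Credit: $242,200 is below the $317,000 cutoff, so the full $4,975 applies.
Education Credit: $242,200 is at or below the $255,800 threshold, so the full $8,037 applies.
Renter's Relief Credit: $242,200 is at or below the $281,600 threshold, so the full $7,820 applies.
Rural Housing Credit: 5% of the $61,900 excess over $180,300 is $3,095; credit = $8,900 − $3,095 = $5,805.
Total: $4,975 + $8,037 + $7,820 + $5,805 = $26,637.

$26,637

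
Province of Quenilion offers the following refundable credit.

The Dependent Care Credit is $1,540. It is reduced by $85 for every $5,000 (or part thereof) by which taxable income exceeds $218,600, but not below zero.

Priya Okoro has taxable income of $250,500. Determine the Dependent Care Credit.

Dependent Care Credit: income exceeds $218,600 by $31,900, which is 7 full-or-partial $5,000 increments; reduction = 7 × $85 = $595, leaving $945.

$945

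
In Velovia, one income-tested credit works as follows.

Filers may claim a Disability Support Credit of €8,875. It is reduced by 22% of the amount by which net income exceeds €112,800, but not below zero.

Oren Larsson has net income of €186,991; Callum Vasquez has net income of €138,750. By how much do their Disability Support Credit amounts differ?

Oren (€186,991): Disability Support Credit: 22% of the €74,191 excess over €112,800 is €16,322.02 ≥ base, so the credit is €0.
Callum (€138,750): Disability Support Credit: 22% of the €25,950 excess over €112,800 is €5,709; credit = €8,875 − €5,709 = €3,166.
Difference: |€0 − €3,166| = €3,166.

€3,166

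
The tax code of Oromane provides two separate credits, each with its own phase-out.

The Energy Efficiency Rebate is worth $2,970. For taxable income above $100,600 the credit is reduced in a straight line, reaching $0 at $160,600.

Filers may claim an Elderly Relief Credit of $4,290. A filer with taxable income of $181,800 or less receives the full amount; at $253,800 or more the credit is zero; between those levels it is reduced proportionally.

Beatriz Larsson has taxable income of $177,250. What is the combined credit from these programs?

$4,290

Energy Efficiency Rebate: $177,250 is at or above $160,600, so the credit is $0.
Elderly Relief Credit: $177,250 is at or below the $181,800 threshold, so the full $4,290 applies.
Total: $0 + $4,290 = $4,290.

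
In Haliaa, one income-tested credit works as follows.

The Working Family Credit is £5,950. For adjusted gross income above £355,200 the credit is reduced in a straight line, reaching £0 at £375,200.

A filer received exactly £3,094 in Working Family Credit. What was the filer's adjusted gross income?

£3,094 is 3,094/5,950 of the full £5,950, so 2,856/5,950 of the £20,000 range has been used: income = £355,200 + £20,000 × 2,856/5,950 = £364,800.

£364,800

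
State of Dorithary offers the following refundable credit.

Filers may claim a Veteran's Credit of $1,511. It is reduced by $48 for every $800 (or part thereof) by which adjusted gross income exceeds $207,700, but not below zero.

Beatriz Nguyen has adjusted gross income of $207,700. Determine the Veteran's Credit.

Veteran's Credit: $207,700 is at or below the $207,700 threshold, so the full $1,511 applies.

$1,511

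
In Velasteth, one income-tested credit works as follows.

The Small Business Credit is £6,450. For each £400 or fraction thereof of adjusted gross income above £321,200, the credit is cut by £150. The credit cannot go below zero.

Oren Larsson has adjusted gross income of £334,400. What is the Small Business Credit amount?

Small Business Credit: income exceeds £321,200 by £13,200, which is 33 full-or-partial £400 increments; reduction = 33 × £150 = £4,950, leaving £1,500.

£1,500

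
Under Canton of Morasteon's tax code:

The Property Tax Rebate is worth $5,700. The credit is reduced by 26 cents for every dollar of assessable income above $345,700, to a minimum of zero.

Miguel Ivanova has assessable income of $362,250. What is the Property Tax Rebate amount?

Property Tax Rebate: 26% of the $16,550 excess over $345,700 is $4,303; credit = $5,700 − $4,303 = $1,397.

$1,397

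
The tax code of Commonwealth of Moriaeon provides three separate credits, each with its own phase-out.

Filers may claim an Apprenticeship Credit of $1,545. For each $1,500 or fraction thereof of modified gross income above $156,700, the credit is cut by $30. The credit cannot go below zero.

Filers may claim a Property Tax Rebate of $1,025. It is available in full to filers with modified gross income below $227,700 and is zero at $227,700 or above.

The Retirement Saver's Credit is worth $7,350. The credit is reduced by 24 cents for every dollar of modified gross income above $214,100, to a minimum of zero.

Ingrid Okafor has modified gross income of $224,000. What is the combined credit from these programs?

$6,194

Apprenticeship Credit: income exceeds $156,700 by $67,300, which is 45 full-or-partial $1,500 increments; reduction = 45 × $30 = $1,350, leaving $195.
Property Tax Rebate: $224,000 is below the $227,700 cutoff, so the full $1,025 applies.
Retirement Saver's Credit: 24% of the $9,900 excess over $214,100 is $2,376; credit = $7,350 − $2,376 = $4,974.
Total: $195 + $1,025 + $4,974 = $6,194.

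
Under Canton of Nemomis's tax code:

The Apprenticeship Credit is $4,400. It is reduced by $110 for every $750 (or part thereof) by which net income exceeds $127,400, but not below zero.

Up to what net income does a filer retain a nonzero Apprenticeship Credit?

After 39 increments the reduction is 39 × $110 = $4,290, leaving $110; one more increment wipes it out. Increment 39 ends at excess 39 × $750 = $29,250, so the highest qualifying income is $127,400 + $29,250 = $156,650.

$156,650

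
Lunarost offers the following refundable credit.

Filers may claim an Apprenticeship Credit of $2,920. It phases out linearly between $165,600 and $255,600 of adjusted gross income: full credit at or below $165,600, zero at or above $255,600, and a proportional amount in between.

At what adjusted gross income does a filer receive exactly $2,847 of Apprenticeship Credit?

$167,850

$2,847 is 2,847/2,920 of the full $2,920, so 73/2,920 of the $90,000 range has been used: income = $165,600 + $90,000 × 73/2,920 = $167,850.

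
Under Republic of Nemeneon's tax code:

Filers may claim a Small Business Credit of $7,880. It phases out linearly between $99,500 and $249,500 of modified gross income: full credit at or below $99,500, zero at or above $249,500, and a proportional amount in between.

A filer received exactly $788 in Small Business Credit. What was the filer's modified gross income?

$788 is 788/7,880 of the full $7,880, so 7,092/7,880 of the $150,000 range has been used: income = $99,500 + $150,000 × 7,092/7,880 = $234,500.

$234,500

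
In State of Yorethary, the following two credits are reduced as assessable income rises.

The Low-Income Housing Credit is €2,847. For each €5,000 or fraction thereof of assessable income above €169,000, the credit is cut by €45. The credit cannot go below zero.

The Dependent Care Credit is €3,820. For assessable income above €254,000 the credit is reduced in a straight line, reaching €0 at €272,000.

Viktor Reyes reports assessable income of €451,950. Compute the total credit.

€282

Low-Income Housing Credit: income exceeds €169,000 by €282,950, which is 57 full-or-partial €5,000 increments; reduction = 57 × €45 = €2,565, leaving €282.
Dependent Care Credit: €451,950 is at or above €272,000, so the credit is €0.
Total: €282 + €0 = €282.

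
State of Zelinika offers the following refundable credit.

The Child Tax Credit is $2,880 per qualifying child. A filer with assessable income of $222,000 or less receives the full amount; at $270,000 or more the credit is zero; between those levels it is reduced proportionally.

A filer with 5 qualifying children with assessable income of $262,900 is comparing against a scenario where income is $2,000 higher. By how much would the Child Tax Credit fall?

$600

At $262,900 — base = 5 × $2,880 = $14,400. $262,900 is $40,900 into a $48,000 phase-out range, leaving 7,100/48,000 of the credit: $14,400 × 7,100/48,000 = $2,130.
At $264,900 — base = 5 × $2,880 = $14,400. $264,900 is $42,900 into a $48,000 phase-out range, leaving 5,100/48,000 of the credit: $14,400 × 5,100/48,000 = $1,530.
Lost: $2,130 − $1,530 = $600.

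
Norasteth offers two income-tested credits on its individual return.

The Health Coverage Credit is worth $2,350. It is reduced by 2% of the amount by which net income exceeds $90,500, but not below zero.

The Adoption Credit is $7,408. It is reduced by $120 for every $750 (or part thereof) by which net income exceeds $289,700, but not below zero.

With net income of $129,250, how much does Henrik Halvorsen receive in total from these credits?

Health Coverage Credit: 2% of the $38,750 excess over $90,500 is $775; credit = $2,350 − $775 = $1,575.
Adoption Credit: $129,250 is at or below the $289,700 threshold, so the full $7,408 applies.
Total: $1,575 + $7,408 = $8,983.

$8,983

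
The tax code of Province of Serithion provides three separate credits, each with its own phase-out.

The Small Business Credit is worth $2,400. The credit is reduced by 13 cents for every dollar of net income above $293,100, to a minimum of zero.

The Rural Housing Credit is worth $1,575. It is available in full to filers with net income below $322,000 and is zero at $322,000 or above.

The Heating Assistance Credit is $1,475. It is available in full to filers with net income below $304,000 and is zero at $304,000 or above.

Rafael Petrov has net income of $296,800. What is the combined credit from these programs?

Small Business Credit: 13% of the $3,700 excess over $293,100 is $481; credit = $2,400 − $481 = $1,919.
Rural Housing Credit: $296,800 is below the $322,000 cutoff, so the full $1,575 applies.
Heating Assistance Credit: $296,800 is below the $304,000 cutoff, so the full $1,475 applies.
Total: $1,919 + $1,575 + $1,475 = $4,969.

$4,969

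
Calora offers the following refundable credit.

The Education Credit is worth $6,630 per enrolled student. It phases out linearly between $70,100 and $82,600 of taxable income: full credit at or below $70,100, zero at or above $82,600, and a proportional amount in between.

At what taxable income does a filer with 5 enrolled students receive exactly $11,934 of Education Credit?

$78,100

Full credit = 5 × $6,630 = $33,150.
$11,934 is 11,934/33,150 of the full $33,150, so 21,216/33,150 of the $12,500 range has been used: income = $70,100 + $12,500 × 21,216/33,150 = $78,100.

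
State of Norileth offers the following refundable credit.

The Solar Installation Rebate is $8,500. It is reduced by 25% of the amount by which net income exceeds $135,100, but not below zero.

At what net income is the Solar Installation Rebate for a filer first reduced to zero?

The credit falls by 25% of each dollar above $135,100, so it reaches zero when the excess is $8,500 / 25% = $34,000: income = $135,100 + $34,000 = $169,100.

$169,100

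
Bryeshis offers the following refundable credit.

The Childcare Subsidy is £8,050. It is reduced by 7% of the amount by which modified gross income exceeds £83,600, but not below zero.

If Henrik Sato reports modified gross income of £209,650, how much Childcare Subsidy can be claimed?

£0

Childcare Subsidy: 7% of the £126,050 excess over £83,600 is £8,823.50 ≥ base, so the credit is £0.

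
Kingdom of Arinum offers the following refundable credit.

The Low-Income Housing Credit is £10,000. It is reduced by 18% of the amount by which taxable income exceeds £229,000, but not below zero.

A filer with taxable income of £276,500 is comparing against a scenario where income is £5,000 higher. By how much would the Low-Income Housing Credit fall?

At £276,500 — 18% of the £47,500 excess over £229,000 is £8,550; credit = £10,000 − £8,550 = £1,450.
At £281,500 — 18% of the £52,500 excess over £229,000 is £9,450; credit = £10,000 − £9,450 = £550.
Lost: £1,450 − £550 = £900.

£900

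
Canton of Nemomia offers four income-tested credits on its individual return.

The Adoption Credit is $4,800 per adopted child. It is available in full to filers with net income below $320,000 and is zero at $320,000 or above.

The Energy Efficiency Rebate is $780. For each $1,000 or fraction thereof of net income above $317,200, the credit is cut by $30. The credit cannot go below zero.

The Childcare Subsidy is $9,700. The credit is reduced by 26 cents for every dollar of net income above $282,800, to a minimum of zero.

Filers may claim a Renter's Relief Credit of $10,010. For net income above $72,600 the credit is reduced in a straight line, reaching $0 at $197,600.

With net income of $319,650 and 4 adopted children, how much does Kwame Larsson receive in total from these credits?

Adoption Credit: base = 4 × $4,800 = $19,200. $319,650 is below the $320,000 cutoff, so the full $19,200 applies.
Energy Efficiency Rebate: income exceeds $317,200 by $2,450, which is 3 full-or-partial $1,000 increments; reduction = 3 × $30 = $90, leaving $690.
Childcare Subsidy: 26% of the $36,850 excess over $282,800 is $9,581; credit = $9,700 − $9,581 = $119.
Renter's Relief Credit: $319,650 is at or above $197,600, so the credit is $0.
Total: $19,200 + $690 + $119 + $0 = $20,009.

$20,009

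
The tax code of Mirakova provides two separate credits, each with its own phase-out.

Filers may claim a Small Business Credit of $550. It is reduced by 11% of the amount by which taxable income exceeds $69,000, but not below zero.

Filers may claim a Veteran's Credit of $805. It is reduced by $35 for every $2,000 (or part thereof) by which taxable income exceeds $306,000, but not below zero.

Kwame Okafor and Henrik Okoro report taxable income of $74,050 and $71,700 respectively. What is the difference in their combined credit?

Kwame ($74,050): Small Business Credit: 11% of the $5,050 excess over $69,000 is $555.50 ≥ base, so the credit is $0. Veteran's Credit: $74,050 is at or below the $306,000 threshold, so the full $805 applies. total $0 + $805 = $805
Henrik ($71,700): Small Business Credit: 11% of the $2,700 excess over $69,000 is $297; credit = $550 − $297 = $253. Veteran's Credit: $71,700 is at or below the $306,000 threshold, so the full $805 applies. total $253 + $805 = $1,058
Difference: |$805 − $1,058| = $253.

$253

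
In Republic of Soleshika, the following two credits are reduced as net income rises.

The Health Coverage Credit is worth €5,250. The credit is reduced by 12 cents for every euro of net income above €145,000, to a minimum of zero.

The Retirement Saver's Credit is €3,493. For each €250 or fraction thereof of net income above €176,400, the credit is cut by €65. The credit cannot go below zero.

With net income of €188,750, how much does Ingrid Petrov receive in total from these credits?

Health Coverage Credit: 12% of the €43,750 excess over €145,000 is €5,250 ≥ base, so the credit is €0.
Retirement Saver's Credit: income exceeds €176,400 by €12,350, which is 50 full-or-partial €250 increments; reduction = 50 × €65 = €3,250, leaving €243.
Total: €0 + €243 = €243.

€243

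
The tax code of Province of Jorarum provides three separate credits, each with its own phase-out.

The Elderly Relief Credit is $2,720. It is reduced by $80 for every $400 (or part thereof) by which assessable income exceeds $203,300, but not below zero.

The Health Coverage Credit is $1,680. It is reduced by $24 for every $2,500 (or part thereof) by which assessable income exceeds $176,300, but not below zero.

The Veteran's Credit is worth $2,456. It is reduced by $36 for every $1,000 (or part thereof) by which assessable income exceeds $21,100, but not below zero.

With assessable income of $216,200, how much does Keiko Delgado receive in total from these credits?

Elderly Relief Credit: income exceeds $203,300 by $12,900, which is 33 full-or-partial $400 increments; reduction = 33 × $80 = $2,640, leaving $80.
Health Coverage Credit: income exceeds $176,300 by $39,900, which is 16 full-or-partial $2,500 increments; reduction = 16 × $24 = $384, leaving $1,296.
Veteran's Credit: income exceeds $21,100 by $195,100 → 196 increments × $36 = $7,056 ≥ base, so the credit is $0.
Total: $80 + $1,296 + $0 = $1,376.

$1,376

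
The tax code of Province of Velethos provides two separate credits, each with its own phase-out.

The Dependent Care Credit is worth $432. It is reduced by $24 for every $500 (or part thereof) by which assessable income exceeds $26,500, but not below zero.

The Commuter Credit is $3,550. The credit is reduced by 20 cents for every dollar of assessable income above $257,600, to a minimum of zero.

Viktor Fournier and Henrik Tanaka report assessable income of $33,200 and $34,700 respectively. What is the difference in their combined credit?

Viktor ($33,200): Dependent Care Credit: income exceeds $26,500 by $6,700, which is 14 full-or-partial $500 increments; reduction = 14 × $24 = $336, leaving $96. Commuter Credit: $33,200 is at or below the $257,600 threshold, so the full $3,550 applies. total $96 + $3,550 = $3,646
Henrik ($34,700): Dependent Care Credit: income exceeds $26,500 by $8,200, which is 17 full-or-partial $500 increments; reduction = 17 × $24 = $408, leaving $24. Commuter Credit: $34,700 is at or below the $257,600 threshold, so the full $3,550 applies. total $24 + $3,550 = $3,574
Difference: |$3,646 − $3,574| = $72.

$72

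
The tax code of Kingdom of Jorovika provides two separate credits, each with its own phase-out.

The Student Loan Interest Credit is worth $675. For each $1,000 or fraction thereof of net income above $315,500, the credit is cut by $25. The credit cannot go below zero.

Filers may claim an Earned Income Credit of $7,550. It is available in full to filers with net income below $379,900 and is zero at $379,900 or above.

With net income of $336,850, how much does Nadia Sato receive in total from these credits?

$7,675

Student Loan Interest Credit: income exceeds $315,500 by $21,350, which is 22 full-or-partial $1,000 increments; reduction = 22 × $25 = $550, leaving $125.
Earned Income Credit: $336,850 is below the $379,900 cutoff, so the full $7,550 applies.
Total: $125 + $7,550 = $7,675.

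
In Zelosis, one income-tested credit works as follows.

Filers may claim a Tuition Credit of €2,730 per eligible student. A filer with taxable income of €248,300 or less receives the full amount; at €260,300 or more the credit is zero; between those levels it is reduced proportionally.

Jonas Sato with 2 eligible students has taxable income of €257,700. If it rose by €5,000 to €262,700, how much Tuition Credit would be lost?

€1,183

At €257,700 — base = 2 × €2,730 = €5,460. €257,700 is €9,400 into a €12,000 phase-out range, leaving 2,600/12,000 of the credit: €5,460 × 2,600/12,000 = €1,183.
At €262,700 — base = 2 × €2,730 = €5,460. €262,700 is at or above €260,300, so the credit is €0.
Lost: €1,183 − €0 = €1,183.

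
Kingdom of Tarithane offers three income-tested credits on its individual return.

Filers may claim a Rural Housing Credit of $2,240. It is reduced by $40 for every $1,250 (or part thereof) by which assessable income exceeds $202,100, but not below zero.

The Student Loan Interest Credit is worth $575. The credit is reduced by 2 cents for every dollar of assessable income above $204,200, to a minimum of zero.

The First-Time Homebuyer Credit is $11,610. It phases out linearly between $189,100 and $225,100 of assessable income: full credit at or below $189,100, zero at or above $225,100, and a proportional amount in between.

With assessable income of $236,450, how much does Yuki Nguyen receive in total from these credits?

Rural Housing Credit: income exceeds $202,100 by $34,350, which is 28 full-or-partial $1,250 increments; reduction = 28 × $40 = $1,120, leaving $1,120.
Student Loan Interest Credit: 2% of the $32,250 excess over $204,200 is $645 ≥ base, so the credit is $0.
First-Time Homebuyer Credit: $236,450 is at or above $225,100, so the credit is $0.
Total: $1,120 + $0 + $0 = $1,120.

$1,120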